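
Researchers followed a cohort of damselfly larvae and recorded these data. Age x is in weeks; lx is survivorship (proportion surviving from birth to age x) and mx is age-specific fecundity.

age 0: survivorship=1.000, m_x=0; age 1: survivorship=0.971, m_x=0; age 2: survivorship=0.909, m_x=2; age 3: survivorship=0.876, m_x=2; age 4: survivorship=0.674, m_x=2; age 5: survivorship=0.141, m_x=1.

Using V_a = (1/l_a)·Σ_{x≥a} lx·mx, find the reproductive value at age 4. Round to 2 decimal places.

lx·mx for x ≥ 4: 1.348, 0.141 → sum = 1.489
V_4 = 1.489 / l_4 = 1.489 / 0.674 = 2.209199… → 2.21

2.21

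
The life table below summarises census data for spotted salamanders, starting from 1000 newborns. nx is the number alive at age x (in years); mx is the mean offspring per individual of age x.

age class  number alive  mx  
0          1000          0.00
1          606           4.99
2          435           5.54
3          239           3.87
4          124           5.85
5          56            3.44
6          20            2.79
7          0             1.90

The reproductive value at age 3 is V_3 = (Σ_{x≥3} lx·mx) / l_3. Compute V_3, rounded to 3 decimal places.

lx = nx/n0 = nx/1000: 1, 0.606, 0.435, 0.239, 0.124, 0.056, 0.02, 0
lx·mx for x ≥ 3: 0.92493, 0.7254, 0.19264, 0.0558, 0 → sum = 1.89877
V_3 = 1.89877 / l_3 = 1.89877 / 0.239 = 7.944644… → 7.945

7.945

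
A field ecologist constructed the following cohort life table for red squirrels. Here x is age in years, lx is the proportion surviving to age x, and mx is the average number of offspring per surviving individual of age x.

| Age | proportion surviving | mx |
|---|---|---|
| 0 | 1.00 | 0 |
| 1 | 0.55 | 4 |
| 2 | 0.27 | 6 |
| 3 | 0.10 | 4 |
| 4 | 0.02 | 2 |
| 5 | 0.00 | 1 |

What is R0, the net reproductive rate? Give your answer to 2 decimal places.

4.26

lx·mx by age: 0, 2.2, 1.62, 0.4, 0.04, 0
R0 = Σ lx·mx = 4.26 → 4.26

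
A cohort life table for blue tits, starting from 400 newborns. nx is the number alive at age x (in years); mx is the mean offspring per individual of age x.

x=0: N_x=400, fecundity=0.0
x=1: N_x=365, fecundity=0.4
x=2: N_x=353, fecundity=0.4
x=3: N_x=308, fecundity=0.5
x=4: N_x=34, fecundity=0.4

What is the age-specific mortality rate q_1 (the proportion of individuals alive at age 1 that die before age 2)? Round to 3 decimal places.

lx = nx/n0 = nx/400: 1, 0.9125, 0.8825, 0.77, 0.085
q_1 = (l_1 − l_2) / l_1 = (0.9125 − 0.8825) / 0.9125
     = 0.03 / 0.9125 = 0.032877… → 0.033

0.033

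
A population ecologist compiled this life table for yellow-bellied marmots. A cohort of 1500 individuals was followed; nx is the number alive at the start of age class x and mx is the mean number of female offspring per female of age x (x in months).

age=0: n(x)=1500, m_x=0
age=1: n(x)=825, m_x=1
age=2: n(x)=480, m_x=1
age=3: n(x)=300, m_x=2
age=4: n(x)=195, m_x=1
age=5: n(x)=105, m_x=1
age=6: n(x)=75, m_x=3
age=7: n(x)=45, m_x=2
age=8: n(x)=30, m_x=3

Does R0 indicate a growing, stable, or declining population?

growing

lx = nx/n0 = nx/1500: 1, 0.55, 0.32, 0.2, 0.13, 0.07, 0.05, 0.03, 0.02
R0 = Σ lx·mx = 0 + 0.55 + 0.32 + 0.4 + 0.13 + 0.07 + 0.15 + 0.06 + 0.06 = 1.74
R0 > 1, so the population is growing.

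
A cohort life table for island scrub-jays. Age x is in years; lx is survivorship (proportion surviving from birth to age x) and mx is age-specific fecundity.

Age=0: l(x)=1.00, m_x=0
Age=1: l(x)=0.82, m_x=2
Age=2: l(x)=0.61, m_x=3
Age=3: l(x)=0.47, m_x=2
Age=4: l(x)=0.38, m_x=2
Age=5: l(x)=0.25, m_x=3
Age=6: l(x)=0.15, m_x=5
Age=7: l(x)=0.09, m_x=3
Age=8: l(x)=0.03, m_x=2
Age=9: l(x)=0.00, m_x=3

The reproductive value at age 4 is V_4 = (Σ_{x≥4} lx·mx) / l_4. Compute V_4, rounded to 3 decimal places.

6.816

lx·mx for x ≥ 4: 0.76, 0.75, 0.75, 0.27, 0.06, 0 → sum = 2.59
V_4 = 2.59 / l_4 = 2.59 / 0.38 = 6.815789… → 6.816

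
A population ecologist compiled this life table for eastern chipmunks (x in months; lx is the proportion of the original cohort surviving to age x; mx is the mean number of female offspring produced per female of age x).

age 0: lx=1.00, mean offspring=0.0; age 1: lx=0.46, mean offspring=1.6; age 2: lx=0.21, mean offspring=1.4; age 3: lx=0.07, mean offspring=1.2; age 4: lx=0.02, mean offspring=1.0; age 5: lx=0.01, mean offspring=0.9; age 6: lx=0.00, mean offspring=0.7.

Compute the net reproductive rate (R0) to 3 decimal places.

1.143

lx·mx by age: 0, 0.736, 0.294, 0.084, 0.02, 0.009, 0
R0 = Σ lx·mx = 1.143 → 1.143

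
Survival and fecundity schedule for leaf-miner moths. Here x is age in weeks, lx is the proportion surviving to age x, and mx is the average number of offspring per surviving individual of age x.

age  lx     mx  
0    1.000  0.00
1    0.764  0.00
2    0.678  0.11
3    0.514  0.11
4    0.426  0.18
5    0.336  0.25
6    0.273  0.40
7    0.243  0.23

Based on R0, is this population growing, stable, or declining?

declining

R0 = Σ lx·mx = 0 + 0 + 0.07458 + 0.05654 + 0.07668 + 0.084 + 0.1092 + 0.05589 = 0.45689
R0 < 1, so the population is declining.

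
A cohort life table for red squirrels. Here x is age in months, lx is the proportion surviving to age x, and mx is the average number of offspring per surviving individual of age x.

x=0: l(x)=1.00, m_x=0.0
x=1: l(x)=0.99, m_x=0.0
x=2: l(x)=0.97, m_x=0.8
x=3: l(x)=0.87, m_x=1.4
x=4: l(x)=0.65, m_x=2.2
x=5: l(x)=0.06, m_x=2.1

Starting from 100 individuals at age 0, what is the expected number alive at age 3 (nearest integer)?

87

Expected survivors = N0 · l_3 = 100 × 0.87 = 87 → 87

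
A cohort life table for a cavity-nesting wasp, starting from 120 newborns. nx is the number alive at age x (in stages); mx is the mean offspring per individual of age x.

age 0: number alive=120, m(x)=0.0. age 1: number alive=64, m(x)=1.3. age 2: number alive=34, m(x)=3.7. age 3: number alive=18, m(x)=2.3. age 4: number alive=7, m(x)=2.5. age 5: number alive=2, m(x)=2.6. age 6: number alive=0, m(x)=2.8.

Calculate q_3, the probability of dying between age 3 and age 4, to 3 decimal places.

0.611

lx = nx/n0 = nx/120: 1, 0.53333…, 0.28333…, 0.15, 0.05833…, 0.01667…, 0
q_3 = (l_3 − l_4) / l_3 = (0.15 − 0.058333…) / 0.15
     = 0.091667… / 0.15 = 0.611111… → 0.611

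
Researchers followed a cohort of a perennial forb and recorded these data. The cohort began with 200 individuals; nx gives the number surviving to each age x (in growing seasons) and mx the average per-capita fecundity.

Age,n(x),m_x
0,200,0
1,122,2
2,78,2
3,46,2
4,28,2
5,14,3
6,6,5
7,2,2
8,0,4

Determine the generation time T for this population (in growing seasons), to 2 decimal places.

2.36

lx = nx/n0 = nx/200: 1, 0.61, 0.39, 0.23, 0.14, 0.07, 0.03, 0.01, 0
lx·mx: 0, 1.22, 0.78, 0.46, 0.28, 0.21, 0.15, 0.02, 0 → R0 = 3.12
x·lx·mx: 0, 1.22, 1.56, 1.38, 1.12, 1.05, 0.9, 0.14, 0 → Σ = 7.37
T = 7.37 / 3.12 = 2.362179… → 2.36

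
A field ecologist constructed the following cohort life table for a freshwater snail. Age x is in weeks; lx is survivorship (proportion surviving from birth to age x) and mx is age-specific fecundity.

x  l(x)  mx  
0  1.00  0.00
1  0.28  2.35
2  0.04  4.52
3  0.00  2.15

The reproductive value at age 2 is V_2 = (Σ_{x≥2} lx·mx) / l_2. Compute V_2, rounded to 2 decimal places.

4.52

lx·mx for x ≥ 2: 0.1808, 0 → sum = 0.1808
V_2 = 0.1808 / l_2 = 0.1808 / 0.04 = 4.52 → 4.52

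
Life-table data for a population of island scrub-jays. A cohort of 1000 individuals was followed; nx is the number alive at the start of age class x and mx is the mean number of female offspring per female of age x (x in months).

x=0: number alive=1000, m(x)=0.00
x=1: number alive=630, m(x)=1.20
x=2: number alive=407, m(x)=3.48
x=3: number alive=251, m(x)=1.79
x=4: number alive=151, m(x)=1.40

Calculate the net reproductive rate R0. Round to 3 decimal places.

2.833

lx = nx/n0 = nx/1000: 1, 0.63, 0.407, 0.251, 0.151
lx·mx by age: 0, 0.756, 1.41636, 0.44929, 0.2114
R0 = Σ lx·mx = 2.83305 → 2.833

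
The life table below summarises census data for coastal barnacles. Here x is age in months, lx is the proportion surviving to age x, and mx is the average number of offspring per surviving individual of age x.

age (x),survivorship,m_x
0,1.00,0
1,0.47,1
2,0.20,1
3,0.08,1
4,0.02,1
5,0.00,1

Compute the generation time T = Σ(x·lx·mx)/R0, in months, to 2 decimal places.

1.55

lx·mx: 0, 0.47, 0.2, 0.08, 0.02, 0 → R0 = 0.77
x·lx·mx: 0, 0.47, 0.4, 0.24, 0.08, 0 → Σ = 1.19
T = 1.19 / 0.77 = 1.545455… → 1.55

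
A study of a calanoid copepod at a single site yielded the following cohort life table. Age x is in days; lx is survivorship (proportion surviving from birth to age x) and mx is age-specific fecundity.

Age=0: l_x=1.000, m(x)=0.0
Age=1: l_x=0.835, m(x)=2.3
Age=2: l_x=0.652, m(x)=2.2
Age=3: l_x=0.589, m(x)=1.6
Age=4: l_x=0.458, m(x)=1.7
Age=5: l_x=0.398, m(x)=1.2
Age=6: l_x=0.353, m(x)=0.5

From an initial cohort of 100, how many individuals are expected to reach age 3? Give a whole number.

Expected survivors = N0 · l_3 = 100 × 0.589 = 58.9 → 59

59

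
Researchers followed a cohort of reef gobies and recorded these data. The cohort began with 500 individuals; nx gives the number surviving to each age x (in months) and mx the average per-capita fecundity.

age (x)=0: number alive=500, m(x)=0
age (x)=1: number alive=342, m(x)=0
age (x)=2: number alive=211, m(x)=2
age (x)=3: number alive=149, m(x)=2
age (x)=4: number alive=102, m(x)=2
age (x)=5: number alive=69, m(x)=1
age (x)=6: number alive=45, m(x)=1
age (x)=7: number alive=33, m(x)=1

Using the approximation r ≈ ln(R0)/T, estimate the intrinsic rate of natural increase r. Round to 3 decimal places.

lx = nx/n0 = nx/500: 1, 0.684, 0.422, 0.298, 0.204, 0.138, 0.09, 0.066
R0 = Σ lx·mx = 0 + 0 + 0.844 + 0.596 + 0.408 + 0.138 + 0.09 + 0.066 = 2.142
Σ x·lx·mx = 6.8; T = 6.8/2.142 = 3.1746…
r ≈ ln(R0)/T = ln(2.142)/3.1746… = 0.23995… → 0.240

0.240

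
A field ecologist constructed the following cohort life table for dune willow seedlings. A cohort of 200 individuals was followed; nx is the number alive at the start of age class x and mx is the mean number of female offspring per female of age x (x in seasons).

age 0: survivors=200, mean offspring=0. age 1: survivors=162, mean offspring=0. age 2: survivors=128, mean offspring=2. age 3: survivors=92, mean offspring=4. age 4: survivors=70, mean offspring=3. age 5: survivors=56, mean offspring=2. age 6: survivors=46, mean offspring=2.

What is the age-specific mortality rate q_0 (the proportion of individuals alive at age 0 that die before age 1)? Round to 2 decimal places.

0.19

lx = nx/n0 = nx/200: 1, 0.81, 0.64, 0.46, 0.35, 0.28, 0.23
q_0 = (l_0 − l_1) / l_0 = (1 − 0.81) / 1
     = 0.19 / 1 = 0.19 → 0.19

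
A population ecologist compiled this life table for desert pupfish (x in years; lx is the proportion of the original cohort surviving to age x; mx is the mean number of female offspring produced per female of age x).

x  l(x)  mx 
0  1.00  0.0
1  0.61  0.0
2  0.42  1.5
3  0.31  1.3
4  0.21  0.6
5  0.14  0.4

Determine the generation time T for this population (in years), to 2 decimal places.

lx·mx: 0, 0, 0.63, 0.403, 0.126, 0.056 → R0 = 1.215
x·lx·mx: 0, 0, 1.26, 1.209, 0.504, 0.28 → Σ = 3.253
T = 3.253 / 1.215 = 2.677366… → 2.68

2.68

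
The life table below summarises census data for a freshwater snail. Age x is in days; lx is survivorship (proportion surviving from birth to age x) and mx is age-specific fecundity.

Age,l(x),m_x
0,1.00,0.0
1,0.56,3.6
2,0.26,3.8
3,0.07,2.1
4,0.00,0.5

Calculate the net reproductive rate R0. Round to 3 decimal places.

lx·mx by age: 0, 2.016, 0.988, 0.147, 0
R0 = Σ lx·mx = 3.151 → 3.151

3.151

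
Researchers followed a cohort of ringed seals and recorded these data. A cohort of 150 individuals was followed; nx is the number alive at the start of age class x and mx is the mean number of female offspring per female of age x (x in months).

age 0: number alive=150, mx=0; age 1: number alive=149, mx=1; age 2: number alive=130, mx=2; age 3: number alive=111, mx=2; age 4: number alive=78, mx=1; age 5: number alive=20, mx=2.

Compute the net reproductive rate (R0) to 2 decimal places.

lx = nx/n0 = nx/150: 1, 0.99333…, 0.86667…, 0.74, 0.52, 0.13333…
lx·mx by age: 0, 0.993333…, 1.733333…, 1.48, 0.52, 0.266667…
R0 = Σ lx·mx = 4.993333… → 4.99

4.99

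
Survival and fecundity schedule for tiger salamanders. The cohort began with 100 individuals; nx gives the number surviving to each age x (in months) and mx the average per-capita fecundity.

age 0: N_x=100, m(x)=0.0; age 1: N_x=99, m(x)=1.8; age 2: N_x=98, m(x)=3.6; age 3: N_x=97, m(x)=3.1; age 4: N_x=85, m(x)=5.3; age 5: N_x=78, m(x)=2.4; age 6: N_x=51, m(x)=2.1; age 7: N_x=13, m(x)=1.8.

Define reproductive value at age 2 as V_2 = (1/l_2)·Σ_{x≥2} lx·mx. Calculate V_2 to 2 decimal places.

14.51

lx = nx/n0 = nx/100: 1, 0.99, 0.98, 0.97, 0.85, 0.78, 0.51, 0.13
lx·mx for x ≥ 2: 3.528, 3.007, 4.505, 1.872, 1.071, 0.234 → sum = 14.217
V_2 = 14.217 / l_2 = 14.217 / 0.98 = 14.507143… → 14.51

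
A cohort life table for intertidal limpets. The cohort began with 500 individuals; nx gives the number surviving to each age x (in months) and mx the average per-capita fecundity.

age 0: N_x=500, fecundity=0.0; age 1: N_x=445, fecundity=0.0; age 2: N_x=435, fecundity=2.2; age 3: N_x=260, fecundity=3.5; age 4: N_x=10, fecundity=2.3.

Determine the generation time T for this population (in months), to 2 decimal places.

2.51

lx = nx/n0 = nx/500: 1, 0.89, 0.87, 0.52, 0.02
lx·mx: 0, 0, 1.914, 1.82, 0.046 → R0 = 3.78
x·lx·mx: 0, 0, 3.828, 5.46, 0.184 → Σ = 9.472
T = 9.472 / 3.78 = 2.50582… → 2.51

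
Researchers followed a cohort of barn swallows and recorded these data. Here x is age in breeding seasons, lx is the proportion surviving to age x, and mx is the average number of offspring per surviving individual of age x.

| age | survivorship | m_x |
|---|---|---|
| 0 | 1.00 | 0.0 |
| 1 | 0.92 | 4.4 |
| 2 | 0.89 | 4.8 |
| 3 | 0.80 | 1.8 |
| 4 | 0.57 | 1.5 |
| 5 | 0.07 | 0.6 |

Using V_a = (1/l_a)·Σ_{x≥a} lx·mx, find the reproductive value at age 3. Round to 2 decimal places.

lx·mx for x ≥ 3: 1.44, 0.855, 0.042 → sum = 2.337
V_3 = 2.337 / l_3 = 2.337 / 0.8 = 2.92125 → 2.92

2.92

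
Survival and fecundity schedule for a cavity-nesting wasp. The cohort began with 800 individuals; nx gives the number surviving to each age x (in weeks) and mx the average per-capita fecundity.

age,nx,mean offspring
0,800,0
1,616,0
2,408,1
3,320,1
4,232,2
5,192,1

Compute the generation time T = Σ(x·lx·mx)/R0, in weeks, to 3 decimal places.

3.318

lx = nx/n0 = nx/800: 1, 0.77, 0.51, 0.4, 0.29, 0.24
lx·mx: 0, 0, 0.51, 0.4, 0.58, 0.24 → R0 = 1.73
x·lx·mx: 0, 0, 1.02, 1.2, 2.32, 1.2 → Σ = 5.74
T = 5.74 / 1.73 = 3.317919… → 3.318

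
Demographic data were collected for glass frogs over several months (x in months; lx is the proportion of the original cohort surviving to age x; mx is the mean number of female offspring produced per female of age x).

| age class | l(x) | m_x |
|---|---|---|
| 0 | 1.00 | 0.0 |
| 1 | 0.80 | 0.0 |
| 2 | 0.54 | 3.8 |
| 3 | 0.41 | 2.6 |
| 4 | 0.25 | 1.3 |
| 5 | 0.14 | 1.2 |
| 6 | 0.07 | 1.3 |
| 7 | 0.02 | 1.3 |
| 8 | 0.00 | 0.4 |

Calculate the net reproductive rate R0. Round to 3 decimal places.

lx·mx by age: 0, 0, 2.052, 1.066, 0.325, 0.168, 0.091, 0.026, 0
R0 = Σ lx·mx = 3.728 → 3.728

3.728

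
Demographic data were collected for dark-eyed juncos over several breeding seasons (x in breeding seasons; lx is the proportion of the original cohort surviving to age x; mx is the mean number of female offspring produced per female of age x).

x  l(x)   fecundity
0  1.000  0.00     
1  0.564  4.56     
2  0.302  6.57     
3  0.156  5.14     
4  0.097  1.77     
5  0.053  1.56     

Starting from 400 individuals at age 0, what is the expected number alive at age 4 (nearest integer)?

39

Expected survivors = N0 · l_4 = 400 × 0.097 = 38.8 → 39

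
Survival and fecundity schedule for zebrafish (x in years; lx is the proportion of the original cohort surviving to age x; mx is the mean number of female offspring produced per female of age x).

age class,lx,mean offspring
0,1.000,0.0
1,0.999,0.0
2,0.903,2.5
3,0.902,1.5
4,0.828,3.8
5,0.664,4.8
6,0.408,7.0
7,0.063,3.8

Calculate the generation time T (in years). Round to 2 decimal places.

lx·mx: 0, 0, 2.2575, 1.353, 3.1464, 3.1872, 2.856, 0.2394 → R0 = 13.0395
x·lx·mx: 0, 0, 4.515, 4.059, 12.5856, 15.936, 17.136, 1.6758 → Σ = 55.9074
T = 55.9074 / 13.0395 = 4.287542… → 4.29

4.29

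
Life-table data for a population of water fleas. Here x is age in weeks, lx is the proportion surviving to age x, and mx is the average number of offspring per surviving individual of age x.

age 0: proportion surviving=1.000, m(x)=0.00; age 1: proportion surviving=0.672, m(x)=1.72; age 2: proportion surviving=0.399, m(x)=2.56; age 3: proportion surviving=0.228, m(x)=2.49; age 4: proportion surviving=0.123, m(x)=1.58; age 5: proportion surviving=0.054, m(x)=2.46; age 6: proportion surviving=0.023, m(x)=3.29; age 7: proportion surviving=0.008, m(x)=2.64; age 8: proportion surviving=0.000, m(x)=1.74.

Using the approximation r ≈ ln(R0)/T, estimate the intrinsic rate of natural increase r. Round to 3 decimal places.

0.526

R0 = Σ lx·mx = 0 + 1.15584 + 1.02144 + 0.56772 + 0.19434 + 0.13284 + 0.07567 + 0.02112 + 0 = 3.16897
Σ x·lx·mx = 6.9453; T = 6.9453/3.16897 = 2.19166…
r ≈ ln(R0)/T = ln(3.16897)/2.19166… = 0.52627… → 0.526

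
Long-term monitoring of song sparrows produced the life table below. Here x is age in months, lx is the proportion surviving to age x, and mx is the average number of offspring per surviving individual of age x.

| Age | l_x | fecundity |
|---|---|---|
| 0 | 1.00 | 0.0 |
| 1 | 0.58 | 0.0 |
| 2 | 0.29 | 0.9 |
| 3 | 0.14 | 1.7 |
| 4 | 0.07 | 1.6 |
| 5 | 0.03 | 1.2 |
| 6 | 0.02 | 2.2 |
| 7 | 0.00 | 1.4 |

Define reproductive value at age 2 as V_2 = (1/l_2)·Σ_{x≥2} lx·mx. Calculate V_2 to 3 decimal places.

lx·mx for x ≥ 2: 0.261, 0.238, 0.112, 0.036, 0.044, 0 → sum = 0.691
V_2 = 0.691 / l_2 = 0.691 / 0.29 = 2.382759… → 2.383

2.383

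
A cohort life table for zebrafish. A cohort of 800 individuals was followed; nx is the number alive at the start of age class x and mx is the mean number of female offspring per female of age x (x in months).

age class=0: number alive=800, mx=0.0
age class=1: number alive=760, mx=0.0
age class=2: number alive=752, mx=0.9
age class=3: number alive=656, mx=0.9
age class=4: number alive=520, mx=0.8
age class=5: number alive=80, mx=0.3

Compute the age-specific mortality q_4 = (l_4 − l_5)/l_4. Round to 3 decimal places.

lx = nx/n0 = nx/800: 1, 0.95, 0.94, 0.82, 0.65, 0.1
q_4 = (l_4 − l_5) / l_4 = (0.65 − 0.1) / 0.65
     = 0.55 / 0.65 = 0.846154… → 0.846

0.846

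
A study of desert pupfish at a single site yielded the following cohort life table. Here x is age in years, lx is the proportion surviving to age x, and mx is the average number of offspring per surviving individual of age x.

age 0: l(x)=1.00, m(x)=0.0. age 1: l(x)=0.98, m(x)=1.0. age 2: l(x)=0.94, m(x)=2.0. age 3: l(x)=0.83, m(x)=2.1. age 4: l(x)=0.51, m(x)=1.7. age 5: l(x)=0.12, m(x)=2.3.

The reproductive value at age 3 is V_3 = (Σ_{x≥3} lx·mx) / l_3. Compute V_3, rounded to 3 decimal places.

3.477

lx·mx for x ≥ 3: 1.743, 0.867, 0.276 → sum = 2.886
V_3 = 2.886 / l_3 = 2.886 / 0.83 = 3.477108… → 3.477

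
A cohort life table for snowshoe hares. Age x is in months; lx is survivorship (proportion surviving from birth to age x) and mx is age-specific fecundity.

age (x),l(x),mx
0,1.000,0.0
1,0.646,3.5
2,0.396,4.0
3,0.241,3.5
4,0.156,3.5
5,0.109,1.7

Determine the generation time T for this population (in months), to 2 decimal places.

lx·mx: 0, 2.261, 1.584, 0.8435, 0.546, 0.1853 → R0 = 5.4198
x·lx·mx: 0, 2.261, 3.168, 2.5305, 2.184, 0.9265 → Σ = 11.07
T = 11.07 / 5.4198 = 2.042511… → 2.04

2.04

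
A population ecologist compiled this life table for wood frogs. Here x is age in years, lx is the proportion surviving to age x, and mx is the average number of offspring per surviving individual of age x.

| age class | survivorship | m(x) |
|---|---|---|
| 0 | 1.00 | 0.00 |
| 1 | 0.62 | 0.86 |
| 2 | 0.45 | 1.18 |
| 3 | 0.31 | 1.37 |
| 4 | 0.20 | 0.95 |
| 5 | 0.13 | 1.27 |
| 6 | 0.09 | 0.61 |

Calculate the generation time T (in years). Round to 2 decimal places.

2.52

lx·mx: 0, 0.5332, 0.531, 0.4247, 0.19, 0.1651, 0.0549 → R0 = 1.8989
x·lx·mx: 0, 0.5332, 1.062, 1.2741, 0.76, 0.8255, 0.3294 → Σ = 4.7842
T = 4.7842 / 1.8989 = 2.519459… → 2.52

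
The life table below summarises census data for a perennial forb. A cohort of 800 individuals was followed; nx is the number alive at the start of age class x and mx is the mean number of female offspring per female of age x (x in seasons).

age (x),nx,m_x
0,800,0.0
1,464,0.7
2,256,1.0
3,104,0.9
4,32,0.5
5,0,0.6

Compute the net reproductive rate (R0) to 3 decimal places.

0.863

lx = nx/n0 = nx/800: 1, 0.58, 0.32, 0.13, 0.04, 0
lx·mx by age: 0, 0.406, 0.32, 0.117, 0.02, 0
R0 = Σ lx·mx = 0.863 → 0.863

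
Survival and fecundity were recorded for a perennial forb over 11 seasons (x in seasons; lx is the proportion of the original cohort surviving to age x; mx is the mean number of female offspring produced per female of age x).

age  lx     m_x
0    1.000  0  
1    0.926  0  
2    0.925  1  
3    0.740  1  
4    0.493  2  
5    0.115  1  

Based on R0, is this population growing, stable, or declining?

R0 = Σ lx·mx = 0 + 0 + 0.925 + 0.74 + 0.986 + 0.115 = 2.766
R0 > 1, so the population is growing.

growing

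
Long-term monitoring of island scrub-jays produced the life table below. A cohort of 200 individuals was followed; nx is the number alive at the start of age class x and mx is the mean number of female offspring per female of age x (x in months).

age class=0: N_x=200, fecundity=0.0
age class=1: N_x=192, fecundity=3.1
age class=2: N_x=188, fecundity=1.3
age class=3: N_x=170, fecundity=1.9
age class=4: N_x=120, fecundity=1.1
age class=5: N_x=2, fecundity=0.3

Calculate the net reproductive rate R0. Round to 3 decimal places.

6.476

lx = nx/n0 = nx/200: 1, 0.96, 0.94, 0.85, 0.6, 0.01
lx·mx by age: 0, 2.976, 1.222, 1.615, 0.66, 0.003
R0 = Σ lx·mx = 6.476 → 6.476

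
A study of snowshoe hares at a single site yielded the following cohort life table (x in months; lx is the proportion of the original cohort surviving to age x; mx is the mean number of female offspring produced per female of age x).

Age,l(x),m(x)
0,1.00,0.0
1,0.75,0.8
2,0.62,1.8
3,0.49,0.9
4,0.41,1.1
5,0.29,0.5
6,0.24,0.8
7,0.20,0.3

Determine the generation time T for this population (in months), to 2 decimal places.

lx·mx: 0, 0.6, 1.116, 0.441, 0.451, 0.145, 0.192, 0.06 → R0 = 3.005
x·lx·mx: 0, 0.6, 2.232, 1.323, 1.804, 0.725, 1.152, 0.42 → Σ = 8.256
T = 8.256 / 3.005 = 2.747421… → 2.75

2.75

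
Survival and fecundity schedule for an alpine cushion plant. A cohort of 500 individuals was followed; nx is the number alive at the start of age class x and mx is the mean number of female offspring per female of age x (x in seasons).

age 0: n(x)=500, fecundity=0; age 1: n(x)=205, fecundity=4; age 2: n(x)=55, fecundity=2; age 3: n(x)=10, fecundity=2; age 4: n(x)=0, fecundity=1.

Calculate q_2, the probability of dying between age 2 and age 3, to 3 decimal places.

lx = nx/n0 = nx/500: 1, 0.41, 0.11, 0.02, 0
q_2 = (l_2 − l_3) / l_2 = (0.11 − 0.02) / 0.11
     = 0.09 / 0.11 = 0.818182… → 0.818

0.818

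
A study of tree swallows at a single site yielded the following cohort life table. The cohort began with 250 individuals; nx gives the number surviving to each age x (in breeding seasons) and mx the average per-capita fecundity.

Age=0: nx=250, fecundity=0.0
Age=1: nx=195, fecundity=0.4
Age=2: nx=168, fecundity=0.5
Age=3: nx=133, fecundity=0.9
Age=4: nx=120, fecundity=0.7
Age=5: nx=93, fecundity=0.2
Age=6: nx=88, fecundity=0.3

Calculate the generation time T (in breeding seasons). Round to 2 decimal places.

2.90

lx = nx/n0 = nx/250: 1, 0.78, 0.672, 0.532, 0.48, 0.372, 0.352
lx·mx: 0, 0.312, 0.336, 0.4788, 0.336, 0.0744, 0.1056 → R0 = 1.6428
x·lx·mx: 0, 0.312, 0.672, 1.4364, 1.344, 0.372, 0.6336 → Σ = 4.77
T = 4.77 / 1.6428 = 2.903579… → 2.90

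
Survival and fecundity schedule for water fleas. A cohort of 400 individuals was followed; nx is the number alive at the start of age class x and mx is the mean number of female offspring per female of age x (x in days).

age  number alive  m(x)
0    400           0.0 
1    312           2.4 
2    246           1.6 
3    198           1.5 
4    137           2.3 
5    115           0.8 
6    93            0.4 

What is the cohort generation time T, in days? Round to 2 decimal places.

2.32

lx = nx/n0 = nx/400: 1, 0.78, 0.615, 0.495, 0.3425, 0.2875, 0.2325
lx·mx: 0, 1.872, 0.984, 0.7425, 0.78775, 0.23, 0.093 → R0 = 4.70925
x·lx·mx: 0, 1.872, 1.968, 2.2275, 3.151, 1.15, 0.558 → Σ = 10.9265
T = 10.9265 / 4.70925 = 2.320221… → 2.32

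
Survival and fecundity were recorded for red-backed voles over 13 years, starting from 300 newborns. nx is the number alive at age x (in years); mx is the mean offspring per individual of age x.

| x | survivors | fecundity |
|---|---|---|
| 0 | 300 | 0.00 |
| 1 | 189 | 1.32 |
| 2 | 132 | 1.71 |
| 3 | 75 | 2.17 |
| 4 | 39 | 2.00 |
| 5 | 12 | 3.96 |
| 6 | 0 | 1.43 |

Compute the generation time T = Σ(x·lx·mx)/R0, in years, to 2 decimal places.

2.28

lx = nx/n0 = nx/300: 1, 0.63, 0.44, 0.25, 0.13, 0.04, 0
lx·mx: 0, 0.8316, 0.7524, 0.5425, 0.26, 0.1584, 0 → R0 = 2.5449
x·lx·mx: 0, 0.8316, 1.5048, 1.6275, 1.04, 0.792, 0 → Σ = 5.7959
T = 5.7959 / 2.5449 = 2.277457… → 2.28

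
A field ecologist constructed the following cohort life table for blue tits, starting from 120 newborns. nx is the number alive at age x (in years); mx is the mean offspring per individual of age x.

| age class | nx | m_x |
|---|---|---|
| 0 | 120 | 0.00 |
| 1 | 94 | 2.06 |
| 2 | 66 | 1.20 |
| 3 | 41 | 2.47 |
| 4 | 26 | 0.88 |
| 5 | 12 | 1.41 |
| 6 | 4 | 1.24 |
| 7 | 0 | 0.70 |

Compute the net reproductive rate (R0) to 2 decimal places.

lx = nx/n0 = nx/120: 1, 0.78333…, 0.55, 0.34167…, 0.21667…, 0.1, 0.03333…, 0
lx·mx by age: 0, 1.613667…, 0.66, 0.843917…, 0.190667…, 0.141, 0.041333…, 0
R0 = Σ lx·mx = 3.490583… → 3.49

3.49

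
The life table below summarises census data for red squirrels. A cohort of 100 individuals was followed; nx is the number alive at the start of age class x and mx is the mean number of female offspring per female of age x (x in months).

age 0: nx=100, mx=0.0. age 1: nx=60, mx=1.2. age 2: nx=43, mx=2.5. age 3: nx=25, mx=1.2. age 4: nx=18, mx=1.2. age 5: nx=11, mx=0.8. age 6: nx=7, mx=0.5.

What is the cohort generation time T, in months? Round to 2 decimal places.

lx = nx/n0 = nx/100: 1, 0.6, 0.43, 0.25, 0.18, 0.11, 0.07
lx·mx: 0, 0.72, 1.075, 0.3, 0.216, 0.088, 0.035 → R0 = 2.434
x·lx·mx: 0, 0.72, 2.15, 0.9, 0.864, 0.44, 0.21 → Σ = 5.284
T = 5.284 / 2.434 = 2.170912… → 2.17

2.17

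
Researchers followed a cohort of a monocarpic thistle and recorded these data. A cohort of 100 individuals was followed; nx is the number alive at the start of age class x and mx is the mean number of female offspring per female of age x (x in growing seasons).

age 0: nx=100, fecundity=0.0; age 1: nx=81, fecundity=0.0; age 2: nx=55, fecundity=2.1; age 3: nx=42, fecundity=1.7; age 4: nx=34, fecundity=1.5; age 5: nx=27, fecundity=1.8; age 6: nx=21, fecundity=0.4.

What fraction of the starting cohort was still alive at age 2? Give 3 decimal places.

l_2 = n_2/n_0 = 55/100 = 0.55 → 0.550

0.550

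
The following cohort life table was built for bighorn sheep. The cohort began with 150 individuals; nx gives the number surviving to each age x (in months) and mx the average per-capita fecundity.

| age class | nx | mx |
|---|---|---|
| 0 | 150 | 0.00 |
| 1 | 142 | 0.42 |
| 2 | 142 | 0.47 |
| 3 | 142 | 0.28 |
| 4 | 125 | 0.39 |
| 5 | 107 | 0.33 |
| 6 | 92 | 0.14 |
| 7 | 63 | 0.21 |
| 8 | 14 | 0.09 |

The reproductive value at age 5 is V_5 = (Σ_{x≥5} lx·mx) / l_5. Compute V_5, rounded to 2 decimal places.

lx = nx/n0 = nx/150: 1, 0.94667…, 0.94667…, 0.94667…, 0.83333…, 0.71333…, 0.61333…, 0.42, 0.09333…
lx·mx for x ≥ 5: 0.2354…, 0.085867…, 0.0882, 0.0084… → sum = 0.417867…
V_5 = 0.417867… / l_5 = 0.417867… / 0.713333… = 0.585794… → 0.59

0.59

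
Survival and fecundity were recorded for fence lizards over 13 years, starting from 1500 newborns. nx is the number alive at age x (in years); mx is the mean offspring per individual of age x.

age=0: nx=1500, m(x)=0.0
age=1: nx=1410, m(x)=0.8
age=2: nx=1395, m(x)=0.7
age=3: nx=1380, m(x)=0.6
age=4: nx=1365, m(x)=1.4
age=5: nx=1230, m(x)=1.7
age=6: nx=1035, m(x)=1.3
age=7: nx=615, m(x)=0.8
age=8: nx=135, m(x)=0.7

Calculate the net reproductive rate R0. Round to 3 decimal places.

lx = nx/n0 = nx/1500: 1, 0.94, 0.93, 0.92, 0.91, 0.82, 0.69, 0.41, 0.09
lx·mx by age: 0, 0.752, 0.651, 0.552, 1.274, 1.394, 0.897, 0.328, 0.063
R0 = Σ lx·mx = 5.911 → 5.911

5.911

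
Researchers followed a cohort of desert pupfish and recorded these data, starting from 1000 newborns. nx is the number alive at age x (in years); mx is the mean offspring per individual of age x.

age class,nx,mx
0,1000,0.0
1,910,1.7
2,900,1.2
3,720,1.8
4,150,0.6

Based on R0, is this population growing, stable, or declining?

growing

lx = nx/n0 = nx/1000: 1, 0.91, 0.9, 0.72, 0.15
R0 = Σ lx·mx = 0 + 1.547 + 1.08 + 1.296 + 0.09 = 4.013
R0 > 1, so the population is growing.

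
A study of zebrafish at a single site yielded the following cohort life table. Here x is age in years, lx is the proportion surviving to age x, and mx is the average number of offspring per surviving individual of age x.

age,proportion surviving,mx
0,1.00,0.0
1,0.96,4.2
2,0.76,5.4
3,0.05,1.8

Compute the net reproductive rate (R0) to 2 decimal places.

lx·mx by age: 0, 4.032, 4.104, 0.09
R0 = Σ lx·mx = 8.226 → 8.23

8.23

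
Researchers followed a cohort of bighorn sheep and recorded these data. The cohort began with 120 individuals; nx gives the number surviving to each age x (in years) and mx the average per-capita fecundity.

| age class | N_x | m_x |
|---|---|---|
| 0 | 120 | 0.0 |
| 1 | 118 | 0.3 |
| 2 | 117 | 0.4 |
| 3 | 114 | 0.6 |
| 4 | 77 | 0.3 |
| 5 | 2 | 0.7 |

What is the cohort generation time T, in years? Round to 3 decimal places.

2.476

lx = nx/n0 = nx/120: 1, 0.98333…, 0.975, 0.95, 0.64167…, 0.01667…
lx·mx: 0, 0.295…, 0.39, 0.57, 0.1925…, 0.011667… → R0 = 1.459167…
x·lx·mx: 0, 0.295…, 0.78, 1.71, 0.77…, 0.058333… → Σ = 3.613333…
T = 3.613333… / 1.459167… = 2.476299… → 2.476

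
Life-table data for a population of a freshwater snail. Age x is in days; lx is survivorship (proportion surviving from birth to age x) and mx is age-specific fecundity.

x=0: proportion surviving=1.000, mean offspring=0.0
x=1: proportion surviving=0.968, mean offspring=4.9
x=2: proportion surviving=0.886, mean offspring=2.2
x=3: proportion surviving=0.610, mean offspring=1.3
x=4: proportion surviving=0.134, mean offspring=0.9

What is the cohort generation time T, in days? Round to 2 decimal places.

lx·mx: 0, 4.7432, 1.9492, 0.793, 0.1206 → R0 = 7.606
x·lx·mx: 0, 4.7432, 3.8984, 2.379, 0.4824 → Σ = 11.503
T = 11.503 / 7.606 = 1.512359… → 1.51

1.51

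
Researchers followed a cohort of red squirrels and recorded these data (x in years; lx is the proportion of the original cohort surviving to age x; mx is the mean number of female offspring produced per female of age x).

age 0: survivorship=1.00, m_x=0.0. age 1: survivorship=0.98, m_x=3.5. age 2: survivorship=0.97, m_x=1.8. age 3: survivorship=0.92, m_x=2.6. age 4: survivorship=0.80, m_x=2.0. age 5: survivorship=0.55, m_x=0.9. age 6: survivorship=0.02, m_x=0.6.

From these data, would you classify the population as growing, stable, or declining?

growing

R0 = Σ lx·mx = 0 + 3.43 + 1.746 + 2.392 + 1.6 + 0.495 + 0.012 = 9.675
R0 > 1, so the population is growing.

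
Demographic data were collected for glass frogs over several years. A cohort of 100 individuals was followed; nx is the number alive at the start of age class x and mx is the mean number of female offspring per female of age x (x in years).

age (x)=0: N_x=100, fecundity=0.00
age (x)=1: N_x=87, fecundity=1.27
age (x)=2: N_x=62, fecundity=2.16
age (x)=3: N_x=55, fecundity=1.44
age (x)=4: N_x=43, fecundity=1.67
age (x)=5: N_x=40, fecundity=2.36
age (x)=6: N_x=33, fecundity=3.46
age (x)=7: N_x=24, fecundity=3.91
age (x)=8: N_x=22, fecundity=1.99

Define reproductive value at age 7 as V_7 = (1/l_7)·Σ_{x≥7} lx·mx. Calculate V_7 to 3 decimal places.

lx = nx/n0 = nx/100: 1, 0.87, 0.62, 0.55, 0.43, 0.4, 0.33, 0.24, 0.22
lx·mx for x ≥ 7: 0.9384, 0.4378 → sum = 1.3762
V_7 = 1.3762 / l_7 = 1.3762 / 0.24 = 5.734167… → 5.734

5.734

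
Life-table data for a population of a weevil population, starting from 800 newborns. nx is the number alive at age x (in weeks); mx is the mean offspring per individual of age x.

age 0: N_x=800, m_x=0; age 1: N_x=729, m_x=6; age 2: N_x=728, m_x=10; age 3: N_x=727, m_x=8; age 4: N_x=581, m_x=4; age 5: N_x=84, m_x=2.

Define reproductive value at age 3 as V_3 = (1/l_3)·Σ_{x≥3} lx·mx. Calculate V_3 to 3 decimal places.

11.428

lx = nx/n0 = nx/800: 1, 0.91125, 0.91, 0.90875, 0.72625, 0.105
lx·mx for x ≥ 3: 7.27, 2.905, 0.21 → sum = 10.385
V_3 = 10.385 / l_3 = 10.385 / 0.90875 = 11.427785… → 11.428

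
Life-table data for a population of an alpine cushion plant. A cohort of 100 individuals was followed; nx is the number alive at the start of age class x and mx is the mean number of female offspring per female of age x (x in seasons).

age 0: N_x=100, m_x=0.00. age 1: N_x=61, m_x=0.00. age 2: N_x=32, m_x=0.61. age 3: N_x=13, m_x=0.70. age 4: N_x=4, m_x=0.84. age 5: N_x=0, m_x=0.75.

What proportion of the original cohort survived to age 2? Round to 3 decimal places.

l_2 = n_2/n_0 = 32/100 = 0.32 → 0.320

0.320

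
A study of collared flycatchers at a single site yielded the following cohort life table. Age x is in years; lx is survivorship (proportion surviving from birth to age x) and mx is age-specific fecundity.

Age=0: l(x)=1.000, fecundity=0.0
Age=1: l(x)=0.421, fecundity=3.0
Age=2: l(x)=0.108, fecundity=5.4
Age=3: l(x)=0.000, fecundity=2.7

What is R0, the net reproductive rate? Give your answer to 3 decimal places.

1.846

lx·mx by age: 0, 1.263, 0.5832, 0
R0 = Σ lx·mx = 1.8462 → 1.846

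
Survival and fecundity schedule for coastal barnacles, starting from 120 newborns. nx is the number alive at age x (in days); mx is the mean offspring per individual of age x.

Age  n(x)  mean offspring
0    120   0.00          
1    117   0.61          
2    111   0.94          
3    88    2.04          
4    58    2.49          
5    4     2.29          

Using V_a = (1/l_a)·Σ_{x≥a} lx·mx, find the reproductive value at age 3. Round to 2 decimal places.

3.79

lx = nx/n0 = nx/120: 1, 0.975, 0.925, 0.73333…, 0.48333…, 0.03333…
lx·mx for x ≥ 3: 1.496…, 1.2035…, 0.076333… → sum = 2.775833…
V_3 = 2.775833… / l_3 = 2.775833… / 0.733333… = 3.785227… → 3.79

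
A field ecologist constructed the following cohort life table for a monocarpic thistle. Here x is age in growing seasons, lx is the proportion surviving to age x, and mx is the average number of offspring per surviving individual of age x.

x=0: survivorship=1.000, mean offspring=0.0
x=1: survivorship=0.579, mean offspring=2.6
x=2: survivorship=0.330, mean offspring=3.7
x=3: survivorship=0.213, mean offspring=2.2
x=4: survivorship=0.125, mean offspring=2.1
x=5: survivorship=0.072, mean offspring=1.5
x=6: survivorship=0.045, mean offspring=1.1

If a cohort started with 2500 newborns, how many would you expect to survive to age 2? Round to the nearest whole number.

825

Expected survivors = N0 · l_2 = 2500 × 0.330 = 825 → 825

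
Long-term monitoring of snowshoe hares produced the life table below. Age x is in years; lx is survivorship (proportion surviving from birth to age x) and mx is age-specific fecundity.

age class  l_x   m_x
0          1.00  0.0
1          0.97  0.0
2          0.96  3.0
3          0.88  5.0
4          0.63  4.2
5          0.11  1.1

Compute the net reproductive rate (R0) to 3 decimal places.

10.047

lx·mx by age: 0, 0, 2.88, 4.4, 2.646, 0.121
R0 = Σ lx·mx = 10.047 → 10.047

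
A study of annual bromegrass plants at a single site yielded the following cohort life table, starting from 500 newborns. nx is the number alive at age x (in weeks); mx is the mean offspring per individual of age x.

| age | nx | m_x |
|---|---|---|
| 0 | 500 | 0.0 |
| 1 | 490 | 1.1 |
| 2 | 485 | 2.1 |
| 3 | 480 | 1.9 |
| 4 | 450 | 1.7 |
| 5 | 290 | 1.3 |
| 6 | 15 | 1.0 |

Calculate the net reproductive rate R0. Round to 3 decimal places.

lx = nx/n0 = nx/500: 1, 0.98, 0.97, 0.96, 0.9, 0.58, 0.03
lx·mx by age: 0, 1.078, 2.037, 1.824, 1.53, 0.754, 0.03
R0 = Σ lx·mx = 7.253 → 7.253

7.253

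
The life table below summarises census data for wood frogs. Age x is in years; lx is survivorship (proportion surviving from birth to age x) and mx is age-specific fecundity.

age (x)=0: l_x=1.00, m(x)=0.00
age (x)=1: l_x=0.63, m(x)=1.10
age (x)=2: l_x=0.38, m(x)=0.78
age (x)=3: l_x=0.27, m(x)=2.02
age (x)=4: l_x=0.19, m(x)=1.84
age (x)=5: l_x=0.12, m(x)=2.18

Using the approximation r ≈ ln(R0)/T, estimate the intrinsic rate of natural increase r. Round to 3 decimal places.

0.291

R0 = Σ lx·mx = 0 + 0.693 + 0.2964 + 0.5454 + 0.3496 + 0.2616 = 2.146
Σ x·lx·mx = 5.6284; T = 5.6284/2.146 = 2.62274…
r ≈ ln(R0)/T = ln(2.146)/2.62274… = 0.29115… → 0.291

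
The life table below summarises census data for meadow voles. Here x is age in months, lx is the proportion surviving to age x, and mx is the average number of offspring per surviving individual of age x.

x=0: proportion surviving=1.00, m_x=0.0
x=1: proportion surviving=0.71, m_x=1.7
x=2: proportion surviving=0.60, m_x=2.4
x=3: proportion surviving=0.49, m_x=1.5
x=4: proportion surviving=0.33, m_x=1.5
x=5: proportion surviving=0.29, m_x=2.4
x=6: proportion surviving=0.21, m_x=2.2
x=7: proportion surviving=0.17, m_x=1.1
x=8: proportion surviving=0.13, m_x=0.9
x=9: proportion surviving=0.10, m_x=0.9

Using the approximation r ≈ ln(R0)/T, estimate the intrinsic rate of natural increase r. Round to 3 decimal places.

R0 = Σ lx·mx = 0 + 1.207 + 1.44 + 0.735 + 0.495 + 0.696 + 0.462 + 0.187 + 0.117 + 0.09 = 5.429
Σ x·lx·mx = 17.579; T = 17.579/5.429 = 3.23798…
r ≈ ln(R0)/T = ln(5.429)/3.23798… = 0.52247… → 0.522

0.522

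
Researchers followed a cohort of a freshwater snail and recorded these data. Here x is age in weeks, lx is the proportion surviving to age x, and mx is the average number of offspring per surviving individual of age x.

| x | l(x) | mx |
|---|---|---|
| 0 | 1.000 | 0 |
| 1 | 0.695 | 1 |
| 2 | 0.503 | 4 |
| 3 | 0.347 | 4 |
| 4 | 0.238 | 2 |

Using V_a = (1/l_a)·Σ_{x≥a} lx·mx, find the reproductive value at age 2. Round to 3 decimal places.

lx·mx for x ≥ 2: 2.012, 1.388, 0.476 → sum = 3.876
V_2 = 3.876 / l_2 = 3.876 / 0.503 = 7.705765… → 7.706

7.706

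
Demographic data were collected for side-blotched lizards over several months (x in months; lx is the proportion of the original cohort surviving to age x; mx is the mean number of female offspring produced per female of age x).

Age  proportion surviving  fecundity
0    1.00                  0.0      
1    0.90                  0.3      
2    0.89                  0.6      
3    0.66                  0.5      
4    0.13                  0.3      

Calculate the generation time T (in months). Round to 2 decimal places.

2.12

lx·mx: 0, 0.27, 0.534, 0.33, 0.039 → R0 = 1.173
x·lx·mx: 0, 0.27, 1.068, 0.99, 0.156 → Σ = 2.484
T = 2.484 / 1.173 = 2.117647… → 2.12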